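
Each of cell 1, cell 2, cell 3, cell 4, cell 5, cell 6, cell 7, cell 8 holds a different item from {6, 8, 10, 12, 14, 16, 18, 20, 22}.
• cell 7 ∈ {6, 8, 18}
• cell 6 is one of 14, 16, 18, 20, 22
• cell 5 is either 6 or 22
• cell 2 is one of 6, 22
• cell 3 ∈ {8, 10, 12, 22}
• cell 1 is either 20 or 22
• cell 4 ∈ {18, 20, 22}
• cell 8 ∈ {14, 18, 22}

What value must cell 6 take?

cell 2 and cell 5 share exactly the 2 values {6, 22}; by pigeonhole those values go to them, so strike 6, 22 from cell 1, cell 3, cell 4, cell 6, cell 7, cell 8.
cell 1 must be 20 (only option left). Strike 20 from cell 4, cell 6.
cell 4's domain is down to {18}, so cell 4 = 18. Strike 18 from cell 6, cell 7, cell 8.
cell 7 must be 8 (only option left). So cell 3 can't be 8.
That leaves cell 8 = 14. Strike 14 from cell 6.
So cell 6 = 16.

16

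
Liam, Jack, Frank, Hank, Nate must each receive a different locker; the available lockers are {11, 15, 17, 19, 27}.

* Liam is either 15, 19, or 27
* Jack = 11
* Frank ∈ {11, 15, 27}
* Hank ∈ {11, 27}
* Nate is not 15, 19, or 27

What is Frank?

15

Jack must be 11 (only option left). Remove 11 from Frank, Hank, Nate.
Hank's domain is down to {27}, so Hank = 27. Remove 27 from Liam, Frank.
So Frank = 15.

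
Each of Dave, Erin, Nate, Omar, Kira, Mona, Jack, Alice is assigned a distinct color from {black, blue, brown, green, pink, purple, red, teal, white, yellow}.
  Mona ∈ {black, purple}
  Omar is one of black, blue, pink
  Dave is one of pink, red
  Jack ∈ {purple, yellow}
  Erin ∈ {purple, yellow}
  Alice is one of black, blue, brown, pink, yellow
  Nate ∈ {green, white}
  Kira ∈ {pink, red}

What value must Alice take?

brown

Dave and Kira share exactly the 2 values {pink, red}; by pigeonhole those values go to them, so strike pink, red from Omar, Alice.
The 2 variables Erin and Jack are confined to {purple, yellow}, which locks those values in; drop them from Mona, Alice.
That leaves Mona = black. Strike black from Omar, Alice.
Omar's domain is down to {blue}, so Omar = blue. Remove blue from Alice.
So Alice = brown.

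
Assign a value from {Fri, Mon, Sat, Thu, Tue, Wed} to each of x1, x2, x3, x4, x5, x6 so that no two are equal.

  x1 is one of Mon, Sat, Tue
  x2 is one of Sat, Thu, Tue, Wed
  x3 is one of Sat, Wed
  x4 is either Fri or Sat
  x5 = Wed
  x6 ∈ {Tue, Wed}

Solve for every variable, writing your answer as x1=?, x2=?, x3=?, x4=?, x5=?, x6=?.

x5's domain is down to {Wed}, so x5 = Wed. Strike Wed from x2, x3, x6.
x6's domain is down to {Tue}, so x6 = Tue. Remove Tue from x1, x2.
x3 must be Sat (only option left). Remove Sat from x1, x2, x4.
That leaves x4 = Fri.
x1's domain is down to {Mon}, so x1 = Mon.
x2 has just one choice, so x2 = Thu.

x1=Mon, x2=Thu, x3=Sat, x4=Fri, x5=Wed, x6=Tue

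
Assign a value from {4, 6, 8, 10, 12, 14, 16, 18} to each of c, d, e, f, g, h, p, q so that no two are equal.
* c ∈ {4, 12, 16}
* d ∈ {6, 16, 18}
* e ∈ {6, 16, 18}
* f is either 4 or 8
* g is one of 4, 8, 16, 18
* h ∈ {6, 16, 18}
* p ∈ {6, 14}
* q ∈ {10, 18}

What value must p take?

The 8 variables together cover exactly {4, 6, 8, 10, 12, 14, 16, 18} — 8 values for 8 variables — and 10 appears only in q's list, so q = 10.
The 7 still-open variables draw from only 7 values {4, 6, 8, 12, 14, 16, 18}, so each is used; only c can be 12, hence c = 12.
The 6 still-open variables draw from only 6 values {4, 6, 8, 14, 16, 18}, so each is used; only p can be 14, hence p = 14.

14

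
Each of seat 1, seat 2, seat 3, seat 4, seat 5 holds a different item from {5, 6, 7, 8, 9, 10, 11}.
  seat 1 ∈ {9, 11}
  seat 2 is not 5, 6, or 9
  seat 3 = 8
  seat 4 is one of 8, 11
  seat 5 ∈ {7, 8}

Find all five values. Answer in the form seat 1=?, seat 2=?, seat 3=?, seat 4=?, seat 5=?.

seat 1=9, seat 2=10, seat 3=8, seat 4=11, seat 5=7

seat 3 has just one choice, so seat 3 = 8. Remove 8 from seat 2, seat 4, seat 5.
seat 4 has just one choice, so seat 4 = 11. Eliminate 11 elsewhere: seat 1, seat 2.
seat 5's domain is down to {7}, so seat 5 = 7. Eliminate 7 elsewhere: seat 2.
That leaves seat 1 = 9.
seat 2's domain is down to {10}, so seat 2 = 10.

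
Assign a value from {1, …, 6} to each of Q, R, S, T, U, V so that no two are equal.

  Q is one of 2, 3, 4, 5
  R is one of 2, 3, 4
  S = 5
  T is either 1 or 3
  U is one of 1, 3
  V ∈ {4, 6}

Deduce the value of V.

S has just one choice, so S = 5. So Q can't be 5.
The 5 still-open variables together cover exactly {1, 2, 3, 4, 6} — 5 values for 5 variables — and 6 appears only in V's list, so V = 6.

6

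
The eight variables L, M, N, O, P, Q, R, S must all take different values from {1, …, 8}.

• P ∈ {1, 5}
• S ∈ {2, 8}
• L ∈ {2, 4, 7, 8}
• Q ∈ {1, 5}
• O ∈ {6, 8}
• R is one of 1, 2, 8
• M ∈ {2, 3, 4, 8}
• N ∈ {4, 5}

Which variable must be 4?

Among the 8 variables, 3 fits only M (and all 8 values in {1, 2, 3, 4, 5, 6, 7, 8} must be used), so M = 3.
Among the 7 still-open variables, 6 fits only O (and all 7 values in {1, 2, 4, 5, 6, 7, 8} must be used), so O = 6.
The 6 still-open variables draw from only 6 values {1, 2, 4, 5, 7, 8}, so each is used; only L can be 7, hence L = 7.
The 5 still-open variables draw from only 5 values {1, 2, 4, 5, 8}, so each is used; only N can be 4, hence N = 4.

N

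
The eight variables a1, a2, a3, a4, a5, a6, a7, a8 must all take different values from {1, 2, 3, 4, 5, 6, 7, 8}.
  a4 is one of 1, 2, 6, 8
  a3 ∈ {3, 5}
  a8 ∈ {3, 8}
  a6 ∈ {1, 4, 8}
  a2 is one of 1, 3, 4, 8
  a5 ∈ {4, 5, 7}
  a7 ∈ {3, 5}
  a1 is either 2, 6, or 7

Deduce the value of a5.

a3 and a7 share exactly the 2 values {3, 5}; by pigeonhole those values go to them, so strike 3, 5 from a2, a5, a8.
a8 must be 8 (only option left). Strike 8 from a2, a4, a6.
The 2 variables a2 and a6 are confined to {1, 4}, which locks those values in; drop them from a4, a5.
So a5 = 7.

7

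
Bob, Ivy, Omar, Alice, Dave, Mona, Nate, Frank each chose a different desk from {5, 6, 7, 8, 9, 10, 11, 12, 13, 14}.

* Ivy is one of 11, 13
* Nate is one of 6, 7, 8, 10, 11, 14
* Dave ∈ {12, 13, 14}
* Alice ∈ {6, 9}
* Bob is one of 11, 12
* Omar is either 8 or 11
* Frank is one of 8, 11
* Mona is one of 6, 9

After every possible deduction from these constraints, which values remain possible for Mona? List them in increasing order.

6, 9

Omar and Frank between them cover only {8, 11} — a naked pair. Remove those values from Bob, Ivy, Nate.
Bob's domain is down to {12}, so Bob = 12. Strike 12 from Dave.
Ivy must be 13 (only option left). Remove 13 from Dave.
Dave has just one choice, so Dave = 14. So Nate can't be 14.
Alice and Mona share exactly the 2 values {6, 9}; by pigeonhole those values go to them, so strike 6, 9 from Nate.
No further eliminations apply; Mona can still be any of 6, 9.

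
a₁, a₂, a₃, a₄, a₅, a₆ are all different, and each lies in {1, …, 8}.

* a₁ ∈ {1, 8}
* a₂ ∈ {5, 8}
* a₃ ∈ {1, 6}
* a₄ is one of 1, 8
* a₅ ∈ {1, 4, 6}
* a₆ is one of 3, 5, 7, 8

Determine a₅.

4

a₁ and a₄ between them cover only {1, 8} — a naked pair. Remove those values from a₂, a₃, a₅, a₆.
a₂'s domain is down to {5}, so a₂ = 5. Strike 5 from a₆.
a₃'s domain is down to {6}, so a₃ = 6. So a₅ can't be 6.
So a₅ = 4.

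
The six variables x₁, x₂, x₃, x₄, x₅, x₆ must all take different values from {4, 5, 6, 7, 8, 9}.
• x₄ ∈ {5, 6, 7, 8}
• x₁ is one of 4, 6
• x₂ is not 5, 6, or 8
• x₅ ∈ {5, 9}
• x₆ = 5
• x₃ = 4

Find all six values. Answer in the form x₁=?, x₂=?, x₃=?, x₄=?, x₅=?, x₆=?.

x₁=6, x₂=7, x₃=4, x₄=8, x₅=9, x₆=5

x₃ must be 4 (only option left). So x₁, x₂ can't be 4.
That leaves x₆ = 5. So x₄, x₅ can't be 5.
x₁'s domain is down to {6}, so x₁ = 6. So x₄ can't be 6.
x₅'s domain is down to {9}, so x₅ = 9. Strike 9 from x₂.
x₂ has just one choice, so x₂ = 7. So x₄ can't be 7.
x₄ has just one choice, so x₄ = 8.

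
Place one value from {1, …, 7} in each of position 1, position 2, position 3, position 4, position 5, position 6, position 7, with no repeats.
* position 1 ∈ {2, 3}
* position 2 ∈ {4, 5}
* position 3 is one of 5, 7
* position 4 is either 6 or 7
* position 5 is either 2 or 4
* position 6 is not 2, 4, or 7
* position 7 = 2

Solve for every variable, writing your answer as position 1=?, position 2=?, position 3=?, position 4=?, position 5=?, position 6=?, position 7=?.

position 1=3, position 2=5, position 3=7, position 4=6, position 5=4, position 6=1, position 7=2

position 7 has just one choice, so position 7 = 2. So position 1, position 5 can't be 2.
position 1 must be 3 (only option left). So position 6 can't be 3.
position 5 must be 4 (only option left). Strike 4 from position 2.
position 2 must be 5 (only option left). Strike 5 from position 3, position 6.
That leaves position 3 = 7. So position 4 can't be 7.
position 4 has just one choice, so position 4 = 6. Remove 6 from position 6.
position 6 has just one choice, so position 6 = 1.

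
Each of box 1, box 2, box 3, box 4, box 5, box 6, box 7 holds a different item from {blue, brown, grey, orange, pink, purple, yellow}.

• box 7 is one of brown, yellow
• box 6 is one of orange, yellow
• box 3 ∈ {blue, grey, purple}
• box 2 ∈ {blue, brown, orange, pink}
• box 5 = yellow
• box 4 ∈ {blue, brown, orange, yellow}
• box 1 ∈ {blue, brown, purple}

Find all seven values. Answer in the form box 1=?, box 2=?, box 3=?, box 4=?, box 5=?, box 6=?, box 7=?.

box 1=purple, box 2=pink, box 3=grey, box 4=blue, box 5=yellow, box 6=orange, box 7=brown

box 5's domain is down to {yellow}, so box 5 = yellow. Strike yellow from box 4, box 6, box 7.
box 6 must be orange (only option left). Eliminate orange elsewhere: box 2, box 4.
box 7 has just one choice, so box 7 = brown. So box 1, box 2, box 4 can't be brown.
box 4 must be blue (only option left). So box 1, box 2, box 3 can't be blue.
box 1 must be purple (only option left). So box 3 can't be purple.
That leaves box 2 = pink.
That leaves box 3 = grey.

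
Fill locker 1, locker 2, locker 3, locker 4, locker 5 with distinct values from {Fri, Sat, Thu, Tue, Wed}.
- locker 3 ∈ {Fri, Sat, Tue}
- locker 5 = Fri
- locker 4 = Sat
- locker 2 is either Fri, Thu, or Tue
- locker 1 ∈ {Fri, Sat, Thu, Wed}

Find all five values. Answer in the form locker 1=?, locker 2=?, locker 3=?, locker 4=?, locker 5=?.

locker 4 must be Sat (only option left). Eliminate Sat elsewhere: locker 1, locker 3.
locker 5's domain is down to {Fri}, so locker 5 = Fri. Strike Fri from locker 1, locker 2, locker 3.
locker 3 has just one choice, so locker 3 = Tue. Eliminate Tue elsewhere: locker 2.
locker 2's domain is down to {Thu}, so locker 2 = Thu. So locker 1 can't be Thu.
locker 1 has just one choice, so locker 1 = Wed.

locker 1=Wed, locker 2=Thu, locker 3=Tue, locker 4=Sat, locker 5=Fri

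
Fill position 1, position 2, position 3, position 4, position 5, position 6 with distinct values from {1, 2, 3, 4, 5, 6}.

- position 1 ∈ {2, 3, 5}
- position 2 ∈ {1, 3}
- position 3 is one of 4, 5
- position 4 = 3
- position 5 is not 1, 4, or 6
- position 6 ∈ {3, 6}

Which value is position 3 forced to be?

position 4 has just one choice, so position 4 = 3. Strike 3 from position 1, position 2, position 5, position 6.
position 6's domain is down to {6}, so position 6 = 6.
position 2's domain is down to {1}, so position 2 = 1.
The 3 still-open variables together cover exactly {2, 4, 5} — 3 values for 3 variables — and 4 appears only in position 3's list, so position 3 = 4.

4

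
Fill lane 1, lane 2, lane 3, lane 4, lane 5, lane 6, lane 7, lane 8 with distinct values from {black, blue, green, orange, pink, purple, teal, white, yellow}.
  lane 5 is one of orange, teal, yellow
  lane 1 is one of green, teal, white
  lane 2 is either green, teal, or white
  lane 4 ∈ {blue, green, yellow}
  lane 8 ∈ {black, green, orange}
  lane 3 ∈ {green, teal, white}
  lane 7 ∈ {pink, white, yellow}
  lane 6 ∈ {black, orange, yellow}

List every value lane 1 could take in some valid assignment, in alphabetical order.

The 8 variables together cover exactly {black, blue, green, orange, pink, teal, white, yellow} — 8 values for 8 variables — and blue appears only in lane 4's list, so lane 4 = blue.
The 7 still-open variables together cover exactly {black, green, orange, pink, teal, white, yellow} — 7 values for 7 variables — and pink appears only in lane 7's list, so lane 7 = pink.
lane 1, lane 2, lane 3 between them cover only {green, teal, white} — a naked triple. Remove those values from lane 5, lane 8.
No further eliminations apply; lane 1 can still be any of green, teal, white.

green, teal, white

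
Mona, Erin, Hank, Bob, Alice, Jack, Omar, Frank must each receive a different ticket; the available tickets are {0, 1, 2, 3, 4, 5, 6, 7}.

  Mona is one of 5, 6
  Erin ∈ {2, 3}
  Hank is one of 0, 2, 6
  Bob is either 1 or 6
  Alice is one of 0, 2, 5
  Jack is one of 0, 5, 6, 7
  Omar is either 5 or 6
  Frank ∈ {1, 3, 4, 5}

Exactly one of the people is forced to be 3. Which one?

Erin

Among the 8 variables, 4 fits only Frank (and all 8 values in {0, 1, 2, 3, 4, 5, 6, 7} must be used), so Frank = 4.
Among the 7 still-open variables, 1 fits only Bob (and all 7 values in {0, 1, 2, 3, 5, 6, 7} must be used), so Bob = 1.
Among the 6 still-open variables, 3 fits only Erin (and all 6 values in {0, 2, 3, 5, 6, 7} must be used), so Erin = 3.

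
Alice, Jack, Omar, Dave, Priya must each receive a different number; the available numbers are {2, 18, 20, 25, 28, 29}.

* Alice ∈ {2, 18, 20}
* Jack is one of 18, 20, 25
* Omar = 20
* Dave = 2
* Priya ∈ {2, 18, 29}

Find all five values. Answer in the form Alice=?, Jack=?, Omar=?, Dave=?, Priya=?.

Omar has just one choice, so Omar = 20. So Alice, Jack can't be 20.
That leaves Dave = 2. Remove 2 from Alice, Priya.
Alice has just one choice, so Alice = 18. Remove 18 from Jack, Priya.
Jack's domain is down to {25}, so Jack = 25.
Priya has just one choice, so Priya = 29.

Alice=18, Jack=25, Omar=20, Dave=2, Priya=29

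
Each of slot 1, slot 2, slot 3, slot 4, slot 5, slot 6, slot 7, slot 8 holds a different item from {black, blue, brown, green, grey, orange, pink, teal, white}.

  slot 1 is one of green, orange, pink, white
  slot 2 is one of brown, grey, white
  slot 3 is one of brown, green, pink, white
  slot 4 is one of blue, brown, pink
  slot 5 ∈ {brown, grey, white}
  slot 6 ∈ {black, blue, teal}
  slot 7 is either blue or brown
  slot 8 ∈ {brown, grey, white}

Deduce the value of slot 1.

slot 2, slot 5, slot 8 share exactly the 3 values {brown, grey, white}; by pigeonhole those values go to them, so strike brown, grey, white from slot 1, slot 3, slot 4, slot 7.
slot 7's domain is down to {blue}, so slot 7 = blue. Strike blue from slot 4, slot 6.
slot 4 has just one choice, so slot 4 = pink. Strike pink from slot 1, slot 3.
slot 3 has just one choice, so slot 3 = green. So slot 1 can't be green.
So slot 1 = orange.

orange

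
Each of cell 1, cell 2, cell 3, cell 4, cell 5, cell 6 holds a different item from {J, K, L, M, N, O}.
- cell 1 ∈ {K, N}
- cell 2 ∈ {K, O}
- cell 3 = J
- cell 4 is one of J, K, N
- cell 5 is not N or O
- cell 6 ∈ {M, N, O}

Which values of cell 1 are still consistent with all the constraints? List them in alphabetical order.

K, N

cell 3's domain is down to {J}, so cell 3 = J. So cell 4, cell 5 can't be J.
The 5 still-open variables together cover exactly {K, L, M, N, O} — 5 values for 5 variables — and L appears only in cell 5's list, so cell 5 = L.
The 4 still-open variables together cover exactly {K, M, N, O} — 4 values for 4 variables — and M appears only in cell 6's list, so cell 6 = M.
The 3 still-open variables together cover exactly {K, N, O} — 3 values for 3 variables — and O appears only in cell 2's list, so cell 2 = O.
No further eliminations apply; cell 1 can still be any of K, N.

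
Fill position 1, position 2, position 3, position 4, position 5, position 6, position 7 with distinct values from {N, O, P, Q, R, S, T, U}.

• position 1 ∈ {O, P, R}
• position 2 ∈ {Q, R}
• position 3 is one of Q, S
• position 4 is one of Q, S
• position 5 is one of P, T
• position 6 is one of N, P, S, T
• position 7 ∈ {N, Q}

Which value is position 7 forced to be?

Among the 7 variables, O fits only position 1 (and all 7 values in {N, O, P, Q, R, S, T} must be used), so position 1 = O.
The 6 still-open variables draw from only 6 values {N, P, Q, R, S, T}, so each is used; only position 2 can be R, hence position 2 = R.
position 3 and position 4 share exactly the 2 values {Q, S}; by pigeonhole those values go to them, so strike Q, S from position 6, position 7.
So position 7 = N.

N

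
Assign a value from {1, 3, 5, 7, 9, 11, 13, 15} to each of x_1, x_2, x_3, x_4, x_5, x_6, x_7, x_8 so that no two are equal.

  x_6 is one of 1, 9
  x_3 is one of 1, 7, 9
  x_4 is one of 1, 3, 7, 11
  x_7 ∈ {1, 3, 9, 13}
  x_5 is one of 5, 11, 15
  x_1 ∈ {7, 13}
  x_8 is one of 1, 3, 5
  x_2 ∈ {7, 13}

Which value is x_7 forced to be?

The 8 variables draw from only 8 values {1, 3, 5, 7, 9, 11, 13, 15}, so each is used; only x_5 can be 15, hence x_5 = 15.
The 7 still-open variables draw from only 7 values {1, 3, 5, 7, 9, 11, 13}, so each is used; only x_8 can be 5, hence x_8 = 5.
The 6 still-open variables together cover exactly {1, 3, 7, 9, 11, 13} — 6 values for 6 variables — and 11 appears only in x_4's list, so x_4 = 11.
The 5 still-open variables together cover exactly {1, 3, 7, 9, 13} — 5 values for 5 variables — and 3 appears only in x_7's list, so x_7 = 3.

3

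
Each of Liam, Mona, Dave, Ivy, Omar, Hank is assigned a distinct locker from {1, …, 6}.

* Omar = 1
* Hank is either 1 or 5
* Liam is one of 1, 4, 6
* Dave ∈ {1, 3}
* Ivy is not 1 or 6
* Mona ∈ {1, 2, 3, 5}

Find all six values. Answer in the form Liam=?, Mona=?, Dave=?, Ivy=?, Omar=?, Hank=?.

Omar must be 1 (only option left). Eliminate 1 elsewhere: Liam, Mona, Dave, Hank.
Hank's domain is down to {5}, so Hank = 5. Eliminate 5 elsewhere: Mona, Ivy.
Dave must be 3 (only option left). Eliminate 3 elsewhere: Mona, Ivy.
Mona's domain is down to {2}, so Mona = 2. Strike 2 from Ivy.
Ivy's domain is down to {4}, so Ivy = 4. Strike 4 from Liam.
That leaves Liam = 6.

Liam=6, Mona=2, Dave=3, Ivy=4, Omar=1, Hank=5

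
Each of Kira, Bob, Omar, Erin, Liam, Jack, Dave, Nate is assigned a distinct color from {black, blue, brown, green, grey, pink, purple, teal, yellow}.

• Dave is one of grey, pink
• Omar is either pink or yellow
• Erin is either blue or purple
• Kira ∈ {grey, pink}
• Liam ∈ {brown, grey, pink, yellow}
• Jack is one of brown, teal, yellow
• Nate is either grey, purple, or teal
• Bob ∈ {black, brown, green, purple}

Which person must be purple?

The 2 variables Kira and Dave are confined to {grey, pink}, which locks those values in; drop them from Omar, Liam, Nate.
That leaves Omar = yellow. Strike yellow from Liam, Jack.
Liam has just one choice, so Liam = brown. Remove brown from Bob, Jack.
Jack must be teal (only option left). Strike teal from Nate.
So purple goes to Nate.

Nate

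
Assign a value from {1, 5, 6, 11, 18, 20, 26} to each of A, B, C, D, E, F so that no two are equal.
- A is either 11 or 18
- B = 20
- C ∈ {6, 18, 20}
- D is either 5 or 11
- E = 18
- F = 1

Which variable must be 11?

A

B's domain is down to {20}, so B = 20. Strike 20 from C.
E must be 18 (only option left). Remove 18 from A, C.
So 11 goes to A.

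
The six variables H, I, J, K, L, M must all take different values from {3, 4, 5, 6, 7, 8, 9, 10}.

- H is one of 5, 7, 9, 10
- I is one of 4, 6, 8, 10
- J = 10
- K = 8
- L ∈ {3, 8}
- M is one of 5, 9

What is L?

J must be 10 (only option left). Remove 10 from H, I.
K's domain is down to {8}, so K = 8. So I, L can't be 8.
So L = 3.

3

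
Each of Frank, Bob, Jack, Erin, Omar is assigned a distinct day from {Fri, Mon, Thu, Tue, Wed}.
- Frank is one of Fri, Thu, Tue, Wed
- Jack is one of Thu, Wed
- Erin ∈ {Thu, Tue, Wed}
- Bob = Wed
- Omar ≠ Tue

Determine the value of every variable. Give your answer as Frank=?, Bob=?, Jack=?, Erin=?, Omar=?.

Bob must be Wed (only option left). Strike Wed from Frank, Jack, Erin, Omar.
That leaves Jack = Thu. Eliminate Thu elsewhere: Frank, Erin, Omar.
That leaves Erin = Tue. Remove Tue from Frank.
That leaves Frank = Fri. So Omar can't be Fri.
Omar's domain is down to {Mon}, so Omar = Mon.

Frank=Fri, Bob=Wed, Jack=Thu, Erin=Tue, Omar=Mon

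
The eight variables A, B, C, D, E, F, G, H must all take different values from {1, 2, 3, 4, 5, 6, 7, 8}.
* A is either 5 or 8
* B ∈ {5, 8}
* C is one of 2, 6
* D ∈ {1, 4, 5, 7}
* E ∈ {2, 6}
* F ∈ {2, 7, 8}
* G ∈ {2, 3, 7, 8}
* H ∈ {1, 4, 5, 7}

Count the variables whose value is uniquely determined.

The 8 variables draw from only 8 values {1, 2, 3, 4, 5, 6, 7, 8}, so each is used; only G can be 3, hence G = 3.
The 2 variables A and B are confined to {5, 8}, which locks those values in; drop them from D, F, H.
C and E between them cover only {2, 6} — a naked pair. Remove those values from F.
F must be 7 (only option left). Strike 7 from D, H.
Determined: F=7, G=3. The other variables each still have more than one consistent value. That makes 2.

2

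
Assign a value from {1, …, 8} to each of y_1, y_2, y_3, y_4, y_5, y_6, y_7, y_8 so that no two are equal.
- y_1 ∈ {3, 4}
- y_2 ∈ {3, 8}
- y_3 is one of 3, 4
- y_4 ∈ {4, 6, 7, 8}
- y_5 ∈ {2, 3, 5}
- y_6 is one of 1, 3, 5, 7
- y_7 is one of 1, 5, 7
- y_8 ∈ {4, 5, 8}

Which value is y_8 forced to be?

The 8 variables draw from only 8 values {1, 2, 3, 4, 5, 6, 7, 8}, so each is used; only y_5 can be 2, hence y_5 = 2.
The 7 still-open variables draw from only 7 values {1, 3, 4, 5, 6, 7, 8}, so each is used; only y_4 can be 6, hence y_4 = 6.
The 2 variables y_1 and y_3 are confined to {3, 4}, which locks those values in; drop them from y_2, y_6, y_8.
y_2 must be 8 (only option left). Remove 8 from y_8.
So y_8 = 5.

5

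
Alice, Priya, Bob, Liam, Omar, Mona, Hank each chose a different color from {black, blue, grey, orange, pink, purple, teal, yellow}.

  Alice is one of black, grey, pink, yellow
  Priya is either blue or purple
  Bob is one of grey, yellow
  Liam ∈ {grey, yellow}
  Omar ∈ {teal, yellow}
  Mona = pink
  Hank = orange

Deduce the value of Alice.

Mona's domain is down to {pink}, so Mona = pink. Eliminate pink elsewhere: Alice.
That leaves Hank = orange.
Bob and Liam between them cover only {grey, yellow} — a naked pair. Remove those values from Alice, Omar.
So Alice = black.

black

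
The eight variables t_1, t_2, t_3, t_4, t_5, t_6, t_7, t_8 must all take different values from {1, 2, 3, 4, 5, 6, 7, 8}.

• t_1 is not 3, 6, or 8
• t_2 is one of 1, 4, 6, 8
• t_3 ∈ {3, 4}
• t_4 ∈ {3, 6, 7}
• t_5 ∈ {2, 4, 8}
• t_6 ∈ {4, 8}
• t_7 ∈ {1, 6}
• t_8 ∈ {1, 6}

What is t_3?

3

The 8 variables draw from only 8 values {1, 2, 3, 4, 5, 6, 7, 8}, so each is used; only t_1 can be 5, hence t_1 = 5.
The 7 still-open variables draw from only 7 values {1, 2, 3, 4, 6, 7, 8}, so each is used; only t_5 can be 2, hence t_5 = 2.
The 6 still-open variables together cover exactly {1, 3, 4, 6, 7, 8} — 6 values for 6 variables — and 7 appears only in t_4's list, so t_4 = 7.
Among the 5 still-open variables, 3 fits only t_3 (and all 5 values in {1, 3, 4, 6, 8} must be used), so t_3 = 3.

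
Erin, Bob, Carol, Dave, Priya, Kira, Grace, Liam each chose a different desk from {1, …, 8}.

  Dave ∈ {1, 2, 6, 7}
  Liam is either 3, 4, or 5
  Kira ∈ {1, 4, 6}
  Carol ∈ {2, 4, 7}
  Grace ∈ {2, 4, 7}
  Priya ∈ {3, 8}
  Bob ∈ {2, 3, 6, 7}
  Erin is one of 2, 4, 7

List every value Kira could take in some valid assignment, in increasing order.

1, 6

Among the 8 variables, 5 fits only Liam (and all 8 values in {1, 2, 3, 4, 5, 6, 7, 8} must be used), so Liam = 5.
The 7 still-open variables draw from only 7 values {1, 2, 3, 4, 6, 7, 8}, so each is used; only Priya can be 8, hence Priya = 8.
Among the 6 still-open variables, 3 fits only Bob (and all 6 values in {1, 2, 3, 4, 6, 7} must be used), so Bob = 3.
Erin, Carol, Grace share exactly the 3 values {2, 4, 7}; by pigeonhole those values go to them, so strike 2, 4, 7 from Dave, Kira.
No further eliminations apply; Kira can still be any of 1, 6.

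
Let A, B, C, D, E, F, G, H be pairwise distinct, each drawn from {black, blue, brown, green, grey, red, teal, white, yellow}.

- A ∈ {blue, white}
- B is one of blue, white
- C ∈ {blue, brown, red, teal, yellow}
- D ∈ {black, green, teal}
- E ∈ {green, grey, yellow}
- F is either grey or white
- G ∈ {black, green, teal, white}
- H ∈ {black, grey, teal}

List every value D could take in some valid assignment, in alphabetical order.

A and B share exactly the 2 values {blue, white}; by pigeonhole those values go to them, so strike blue, white from C, F, G.
That leaves F = grey. Remove grey from E, H.
D, G, H share exactly the 3 values {black, green, teal}; by pigeonhole those values go to them, so strike black, green, teal from C, E.
E has just one choice, so E = yellow. Strike yellow from C.
No further eliminations apply; D can still be any of black, green, teal.

black, green, teal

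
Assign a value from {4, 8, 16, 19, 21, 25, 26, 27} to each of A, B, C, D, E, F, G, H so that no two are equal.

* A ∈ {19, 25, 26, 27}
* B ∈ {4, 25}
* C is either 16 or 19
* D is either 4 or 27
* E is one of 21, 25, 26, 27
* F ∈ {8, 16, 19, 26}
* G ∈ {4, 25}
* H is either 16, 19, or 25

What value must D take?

The 8 variables draw from only 8 values {4, 8, 16, 19, 21, 25, 26, 27}, so each is used; only F can be 8, hence F = 8.
The 7 still-open variables draw from only 7 values {4, 16, 19, 21, 25, 26, 27}, so each is used; only E can be 21, hence E = 21.
The 6 still-open variables draw from only 6 values {4, 16, 19, 25, 26, 27}, so each is used; only A can be 26, hence A = 26.
Among the 5 still-open variables, 27 fits only D (and all 5 values in {4, 16, 19, 25, 27} must be used), so D = 27.

27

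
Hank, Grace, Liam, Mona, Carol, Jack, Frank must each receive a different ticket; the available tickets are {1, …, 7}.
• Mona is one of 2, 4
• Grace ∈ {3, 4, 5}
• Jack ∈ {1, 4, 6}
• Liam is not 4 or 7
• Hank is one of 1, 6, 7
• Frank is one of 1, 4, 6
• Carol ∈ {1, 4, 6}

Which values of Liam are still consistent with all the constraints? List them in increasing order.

The 7 variables draw from only 7 values {1, 2, 3, 4, 5, 6, 7}, so each is used; only Hank can be 7, hence Hank = 7.
Carol, Jack, Frank between them cover only {1, 4, 6} — a naked triple. Remove those values from Grace, Liam, Mona.
Mona's domain is down to {2}, so Mona = 2. Eliminate 2 elsewhere: Liam.
No further eliminations apply; Liam can still be any of 3, 5.

3, 5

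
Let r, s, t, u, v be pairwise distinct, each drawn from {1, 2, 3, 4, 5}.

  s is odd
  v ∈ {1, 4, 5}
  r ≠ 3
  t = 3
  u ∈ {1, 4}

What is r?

2

t must be 3 (only option left). So s can't be 3.
The 4 still-open variables together cover exactly {1, 2, 4, 5} — 4 values for 4 variables — and 2 appears only in r's list, so r = 2.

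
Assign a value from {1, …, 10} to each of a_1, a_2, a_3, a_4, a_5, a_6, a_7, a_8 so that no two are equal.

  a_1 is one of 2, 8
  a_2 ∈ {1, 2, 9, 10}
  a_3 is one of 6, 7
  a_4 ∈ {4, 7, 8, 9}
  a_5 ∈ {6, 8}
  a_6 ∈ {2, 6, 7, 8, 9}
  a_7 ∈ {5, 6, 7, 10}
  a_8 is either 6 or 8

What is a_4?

4

a_5 and a_8 between them cover only {6, 8} — a naked pair. Remove those values from a_1, a_3, a_4, a_6, a_7.
a_1 has just one choice, so a_1 = 2. Remove 2 from a_2, a_6.
a_3 has just one choice, so a_3 = 7. Strike 7 from a_4, a_6, a_7.
a_6 must be 9 (only option left). Eliminate 9 elsewhere: a_2, a_4.
So a_4 = 4.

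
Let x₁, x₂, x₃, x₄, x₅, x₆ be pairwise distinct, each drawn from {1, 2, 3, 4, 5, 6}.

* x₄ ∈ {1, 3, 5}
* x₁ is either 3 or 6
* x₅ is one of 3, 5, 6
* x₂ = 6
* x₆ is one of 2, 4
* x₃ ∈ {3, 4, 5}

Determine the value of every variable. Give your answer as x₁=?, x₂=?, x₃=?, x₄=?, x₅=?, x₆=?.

x₁=3, x₂=6, x₃=4, x₄=1, x₅=5, x₆=2

x₂ must be 6 (only option left). Eliminate 6 elsewhere: x₁, x₅.
x₁ must be 3 (only option left). So x₃, x₄, x₅ can't be 3.
x₅'s domain is down to {5}, so x₅ = 5. Strike 5 from x₃, x₄.
x₃ must be 4 (only option left). Strike 4 from x₆.
x₄ must be 1 (only option left).
x₆ must be 2 (only option left).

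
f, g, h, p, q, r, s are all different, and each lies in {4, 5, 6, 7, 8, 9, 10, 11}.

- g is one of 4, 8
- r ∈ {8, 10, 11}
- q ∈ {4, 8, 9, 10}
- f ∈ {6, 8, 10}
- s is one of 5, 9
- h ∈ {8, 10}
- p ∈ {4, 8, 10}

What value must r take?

Among the 7 variables, 5 fits only s (and all 7 values in {4, 5, 6, 8, 9, 10, 11} must be used), so s = 5.
The 6 still-open variables draw from only 6 values {4, 6, 8, 9, 10, 11}, so each is used; only f can be 6, hence f = 6.
Among the 5 still-open variables, 9 fits only q (and all 5 values in {4, 8, 9, 10, 11} must be used), so q = 9.
The 4 still-open variables together cover exactly {4, 8, 10, 11} — 4 values for 4 variables — and 11 appears only in r's list, so r = 11.

11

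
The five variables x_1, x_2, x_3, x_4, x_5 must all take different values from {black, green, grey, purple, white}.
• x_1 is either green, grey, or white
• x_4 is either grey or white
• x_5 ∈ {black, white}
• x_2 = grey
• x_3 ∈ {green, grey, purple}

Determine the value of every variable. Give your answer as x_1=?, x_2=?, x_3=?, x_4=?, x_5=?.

x_2's domain is down to {grey}, so x_2 = grey. Remove grey from x_1, x_3, x_4.
That leaves x_4 = white. Strike white from x_1, x_5.
x_5 must be black (only option left).
x_1 must be green (only option left). So x_3 can't be green.
x_3's domain is down to {purple}, so x_3 = purple.

x_1=green, x_2=grey, x_3=purple, x_4=white, x_5=black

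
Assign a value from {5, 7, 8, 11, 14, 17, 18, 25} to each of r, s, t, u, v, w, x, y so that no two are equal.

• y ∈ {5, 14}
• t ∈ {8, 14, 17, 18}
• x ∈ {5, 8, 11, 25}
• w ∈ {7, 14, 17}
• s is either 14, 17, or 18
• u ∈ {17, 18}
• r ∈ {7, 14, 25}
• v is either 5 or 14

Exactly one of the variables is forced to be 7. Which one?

Among the 8 variables, 11 fits only x (and all 8 values in {5, 7, 8, 11, 14, 17, 18, 25} must be used), so x = 11.
Among the 7 still-open variables, 8 fits only t (and all 7 values in {5, 7, 8, 14, 17, 18, 25} must be used), so t = 8.
The 6 still-open variables draw from only 6 values {5, 7, 14, 17, 18, 25}, so each is used; only r can be 25, hence r = 25.
Among the 5 still-open variables, 7 fits only w (and all 5 values in {5, 7, 14, 17, 18} must be used), so w = 7.

w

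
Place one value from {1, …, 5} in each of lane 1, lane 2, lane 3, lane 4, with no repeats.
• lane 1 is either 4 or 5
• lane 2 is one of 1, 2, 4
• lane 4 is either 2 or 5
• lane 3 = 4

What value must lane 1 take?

lane 3 has just one choice, so lane 3 = 4. So lane 1, lane 2 can't be 4.
So lane 1 = 5.

5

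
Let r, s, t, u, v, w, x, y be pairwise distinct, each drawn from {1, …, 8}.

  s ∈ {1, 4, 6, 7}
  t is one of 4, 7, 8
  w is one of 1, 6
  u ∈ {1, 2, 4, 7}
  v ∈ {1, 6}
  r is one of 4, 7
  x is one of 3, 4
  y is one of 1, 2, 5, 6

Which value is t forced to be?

8

The 8 variables together cover exactly {1, 2, 3, 4, 5, 6, 7, 8} — 8 values for 8 variables — and 3 appears only in x's list, so x = 3.
The 7 still-open variables together cover exactly {1, 2, 4, 5, 6, 7, 8} — 7 values for 7 variables — and 5 appears only in y's list, so y = 5.
Among the 6 still-open variables, 2 fits only u (and all 6 values in {1, 2, 4, 6, 7, 8} must be used), so u = 2.
Among the 5 still-open variables, 8 fits only t (and all 5 values in {1, 4, 6, 7, 8} must be used), so t = 8.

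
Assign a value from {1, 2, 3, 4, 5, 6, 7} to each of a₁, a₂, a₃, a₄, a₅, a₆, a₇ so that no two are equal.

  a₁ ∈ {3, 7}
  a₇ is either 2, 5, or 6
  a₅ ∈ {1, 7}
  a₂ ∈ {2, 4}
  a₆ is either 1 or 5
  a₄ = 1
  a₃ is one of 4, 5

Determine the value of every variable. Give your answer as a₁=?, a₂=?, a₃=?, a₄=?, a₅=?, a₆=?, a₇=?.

a₁=3, a₂=2, a₃=4, a₄=1, a₅=7, a₆=5, a₇=6

a₄ has just one choice, so a₄ = 1. So a₅, a₆ can't be 1.
a₅ must be 7 (only option left). So a₁ can't be 7.
a₆ has just one choice, so a₆ = 5. Strike 5 from a₃, a₇.
a₁'s domain is down to {3}, so a₁ = 3.
That leaves a₃ = 4. Strike 4 from a₂.
a₂'s domain is down to {2}, so a₂ = 2. Eliminate 2 elsewhere: a₇.
a₇'s domain is down to {6}, so a₇ = 6.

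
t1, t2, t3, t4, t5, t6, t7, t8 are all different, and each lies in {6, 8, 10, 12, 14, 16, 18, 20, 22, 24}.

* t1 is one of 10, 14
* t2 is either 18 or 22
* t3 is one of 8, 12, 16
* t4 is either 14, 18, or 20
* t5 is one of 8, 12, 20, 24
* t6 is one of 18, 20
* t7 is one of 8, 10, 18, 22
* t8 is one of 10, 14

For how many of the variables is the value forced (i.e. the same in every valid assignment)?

The 2 variables t1 and t8 are confined to {10, 14}, which locks those values in; drop them from t4, t7.
t4 and t6 between them cover only {18, 20} — a naked pair. Remove those values from t2, t5, t7.
That leaves t2 = 22. So t7 can't be 22.
t7 has just one choice, so t7 = 8. Strike 8 from t3, t5.
Determined: t2=22, t7=8. The other variables each still have more than one consistent value. That makes 2.

2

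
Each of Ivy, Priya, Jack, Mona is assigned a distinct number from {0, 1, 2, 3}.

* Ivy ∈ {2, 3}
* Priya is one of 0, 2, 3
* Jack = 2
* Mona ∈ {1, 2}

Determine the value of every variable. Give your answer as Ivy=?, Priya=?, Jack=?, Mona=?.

Jack has just one choice, so Jack = 2. Eliminate 2 elsewhere: Ivy, Priya, Mona.
Mona's domain is down to {1}, so Mona = 1.
Ivy must be 3 (only option left). Strike 3 from Priya.
Priya has just one choice, so Priya = 0.

Ivy=3, Priya=0, Jack=2, Mona=1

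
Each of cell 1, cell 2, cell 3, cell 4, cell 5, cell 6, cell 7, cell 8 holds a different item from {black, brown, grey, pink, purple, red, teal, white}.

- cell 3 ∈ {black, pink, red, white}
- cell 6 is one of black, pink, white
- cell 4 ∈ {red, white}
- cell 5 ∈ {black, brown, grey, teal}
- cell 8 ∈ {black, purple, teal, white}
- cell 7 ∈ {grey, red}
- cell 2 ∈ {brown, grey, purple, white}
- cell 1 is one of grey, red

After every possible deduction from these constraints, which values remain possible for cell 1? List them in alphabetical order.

grey, red

The 2 variables cell 1 and cell 7 are confined to {grey, red}, which locks those values in; drop them from cell 2, cell 3, cell 4, cell 5.
cell 4 has just one choice, so cell 4 = white. So cell 2, cell 3, cell 6, cell 8 can't be white.
The 2 variables cell 3 and cell 6 are confined to {black, pink}, which locks those values in; drop them from cell 5, cell 8.
No further eliminations apply; cell 1 can still be any of grey, red.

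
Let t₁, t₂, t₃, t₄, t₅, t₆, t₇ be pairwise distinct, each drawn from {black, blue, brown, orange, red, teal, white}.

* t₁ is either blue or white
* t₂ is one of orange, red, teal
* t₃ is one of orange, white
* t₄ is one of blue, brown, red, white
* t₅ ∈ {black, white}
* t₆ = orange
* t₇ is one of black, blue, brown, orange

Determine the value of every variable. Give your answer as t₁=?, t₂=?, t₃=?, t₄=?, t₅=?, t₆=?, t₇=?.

t₆ has just one choice, so t₆ = orange. Strike orange from t₂, t₃, t₇.
t₃'s domain is down to {white}, so t₃ = white. Strike white from t₁, t₄, t₅.
t₅ must be black (only option left). Remove black from t₇.
That leaves t₁ = blue. Remove blue from t₄, t₇.
t₇ must be brown (only option left). Eliminate brown elsewhere: t₄.
t₄'s domain is down to {red}, so t₄ = red. So t₂ can't be red.
t₂'s domain is down to {teal}, so t₂ = teal.

t₁=blue, t₂=teal, t₃=white, t₄=red, t₅=black, t₆=orange, t₇=brown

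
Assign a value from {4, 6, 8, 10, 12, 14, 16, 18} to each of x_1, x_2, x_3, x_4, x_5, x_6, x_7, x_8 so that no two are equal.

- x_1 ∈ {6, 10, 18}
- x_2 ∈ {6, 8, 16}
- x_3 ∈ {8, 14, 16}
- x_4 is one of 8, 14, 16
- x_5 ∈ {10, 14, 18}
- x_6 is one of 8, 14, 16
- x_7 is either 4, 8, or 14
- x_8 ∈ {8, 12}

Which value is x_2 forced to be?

6

Among the 8 variables, 4 fits only x_7 (and all 8 values in {4, 6, 8, 10, 12, 14, 16, 18} must be used), so x_7 = 4.
Among the 7 still-open variables, 12 fits only x_8 (and all 7 values in {6, 8, 10, 12, 14, 16, 18} must be used), so x_8 = 12.
x_3, x_4, x_6 share exactly the 3 values {8, 14, 16}; by pigeonhole those values go to them, so strike 8, 14, 16 from x_2, x_5.
So x_2 = 6.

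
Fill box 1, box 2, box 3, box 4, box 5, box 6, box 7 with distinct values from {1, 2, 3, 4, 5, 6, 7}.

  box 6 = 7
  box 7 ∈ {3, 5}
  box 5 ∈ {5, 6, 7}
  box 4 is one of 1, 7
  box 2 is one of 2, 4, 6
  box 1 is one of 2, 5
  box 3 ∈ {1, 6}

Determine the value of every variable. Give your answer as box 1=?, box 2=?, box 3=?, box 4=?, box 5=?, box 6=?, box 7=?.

box 6's domain is down to {7}, so box 6 = 7. Strike 7 from box 4, box 5.
box 4's domain is down to {1}, so box 4 = 1. Remove 1 from box 3.
box 3's domain is down to {6}, so box 3 = 6. So box 2, box 5 can't be 6.
box 5 must be 5 (only option left). So box 1, box 7 can't be 5.
box 7's domain is down to {3}, so box 7 = 3.
box 1's domain is down to {2}, so box 1 = 2. Strike 2 from box 2.
box 2 has just one choice, so box 2 = 4.

box 1=2, box 2=4, box 3=6, box 4=1, box 5=5, box 6=7, box 7=3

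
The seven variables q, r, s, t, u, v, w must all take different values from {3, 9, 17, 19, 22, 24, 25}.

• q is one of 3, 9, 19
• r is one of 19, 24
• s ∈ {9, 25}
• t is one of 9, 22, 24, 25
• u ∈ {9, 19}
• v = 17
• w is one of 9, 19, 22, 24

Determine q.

v must be 17 (only option left).
The 6 still-open variables draw from only 6 values {3, 9, 19, 22, 24, 25}, so each is used; only q can be 3, hence q = 3.

3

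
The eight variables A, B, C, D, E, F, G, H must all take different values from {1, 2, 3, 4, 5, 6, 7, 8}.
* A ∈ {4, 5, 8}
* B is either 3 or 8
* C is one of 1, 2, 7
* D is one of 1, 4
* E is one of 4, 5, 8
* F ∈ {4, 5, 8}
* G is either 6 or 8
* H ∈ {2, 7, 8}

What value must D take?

The 8 variables together cover exactly {1, 2, 3, 4, 5, 6, 7, 8} — 8 values for 8 variables — and 3 appears only in B's list, so B = 3.
The 7 still-open variables together cover exactly {1, 2, 4, 5, 6, 7, 8} — 7 values for 7 variables — and 6 appears only in G's list, so G = 6.
A, E, F between them cover only {4, 5, 8} — a naked triple. Remove those values from D, H.
So D = 1.

1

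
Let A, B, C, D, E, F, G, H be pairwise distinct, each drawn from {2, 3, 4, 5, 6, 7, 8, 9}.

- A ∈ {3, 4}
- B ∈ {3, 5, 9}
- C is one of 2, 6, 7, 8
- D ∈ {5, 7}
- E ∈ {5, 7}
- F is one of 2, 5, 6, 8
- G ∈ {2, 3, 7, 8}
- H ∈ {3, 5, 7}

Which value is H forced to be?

The 8 variables together cover exactly {2, 3, 4, 5, 6, 7, 8, 9} — 8 values for 8 variables — and 4 appears only in A's list, so A = 4.
Among the 7 still-open variables, 9 fits only B (and all 7 values in {2, 3, 5, 6, 7, 8, 9} must be used), so B = 9.
The 2 variables D and E are confined to {5, 7}, which locks those values in; drop them from C, F, G, H.
So H = 3.

3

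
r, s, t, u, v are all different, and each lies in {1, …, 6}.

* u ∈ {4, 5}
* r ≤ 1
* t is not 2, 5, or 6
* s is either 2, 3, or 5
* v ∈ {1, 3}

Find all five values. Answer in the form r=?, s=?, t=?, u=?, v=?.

r=1, s=2, t=4, u=5, v=3

r must be 1 (only option left). Strike 1 from t, v.
That leaves v = 3. Strike 3 from s, t.
t must be 4 (only option left). Strike 4 from u.
u has just one choice, so u = 5. Remove 5 from s.
s's domain is down to {2}, so s = 2.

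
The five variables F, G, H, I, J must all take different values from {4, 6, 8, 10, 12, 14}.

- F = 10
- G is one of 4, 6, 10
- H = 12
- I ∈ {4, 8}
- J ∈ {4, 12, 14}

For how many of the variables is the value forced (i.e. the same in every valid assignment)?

2

F must be 10 (only option left). Eliminate 10 elsewhere: G.
H has just one choice, so H = 12. Eliminate 12 elsewhere: J.
Determined: F=10, H=12. The other variables each still have more than one consistent value. That makes 2.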